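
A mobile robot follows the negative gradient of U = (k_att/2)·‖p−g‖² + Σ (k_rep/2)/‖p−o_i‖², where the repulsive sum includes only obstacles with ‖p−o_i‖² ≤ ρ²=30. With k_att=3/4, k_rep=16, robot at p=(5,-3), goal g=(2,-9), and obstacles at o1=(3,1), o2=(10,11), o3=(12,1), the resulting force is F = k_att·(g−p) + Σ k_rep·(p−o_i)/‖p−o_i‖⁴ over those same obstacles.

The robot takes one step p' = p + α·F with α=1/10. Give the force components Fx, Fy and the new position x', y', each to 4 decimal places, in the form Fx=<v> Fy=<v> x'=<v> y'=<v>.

F_att = 3/4·(g−p) = 3/4·(-3,-6) = (-2.2500,-4.5000)
o1: d²=20 ≤ ρ²=30; F_rep = 16·(2,-4)/20² = (0.0800,-0.1600)
o2: d²=221 > ρ²=30 → inactive
o3: d²=65 > ρ²=30 → inactive
F = F_att + ΣF_rep = (-2.1700,-4.6600)
p' = p + 1/10·F = (4.7830,-3.4660)

Fx=-2.1700 Fy=-4.6600 x'=4.7830 y'=-3.4660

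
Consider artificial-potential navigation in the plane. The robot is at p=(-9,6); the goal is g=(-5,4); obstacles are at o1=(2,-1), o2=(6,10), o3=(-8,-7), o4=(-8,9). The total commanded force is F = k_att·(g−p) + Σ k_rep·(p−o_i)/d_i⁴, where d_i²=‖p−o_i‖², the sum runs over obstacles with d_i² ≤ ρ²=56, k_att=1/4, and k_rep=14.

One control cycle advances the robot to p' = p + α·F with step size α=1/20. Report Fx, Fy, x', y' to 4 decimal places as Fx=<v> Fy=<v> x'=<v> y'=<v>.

F_att = 1/4·(g−p) = 1/4·(4,-2) = (1.0000,-0.5000)
o1: d²=170 > ρ²=56 → inactive
o2: d²=241 > ρ²=56 → inactive
o3: d²=170 > ρ²=56 → inactive
o4: d²=10 ≤ ρ²=56; F_rep = 14·(-1,-3)/10² = (-0.1400,-0.4200)
F = F_att + ΣF_rep = (0.8600,-0.9200)
p' = p + 1/20·F = (-8.9570,5.9540)

Fx=0.8600 Fy=-0.9200 x'=-8.9570 y'=5.9540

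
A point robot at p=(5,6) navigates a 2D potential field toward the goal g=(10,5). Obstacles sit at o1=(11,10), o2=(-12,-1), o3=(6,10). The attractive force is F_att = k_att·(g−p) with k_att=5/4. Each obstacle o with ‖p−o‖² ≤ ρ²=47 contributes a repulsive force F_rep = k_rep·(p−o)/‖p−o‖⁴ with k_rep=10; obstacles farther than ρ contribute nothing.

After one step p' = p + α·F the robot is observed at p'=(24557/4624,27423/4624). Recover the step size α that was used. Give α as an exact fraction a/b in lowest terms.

F_att = 5/4·(g−p) = 5/4·(5,-1) = (6.2500,-1.2500)
o1: d²=52 > ρ²=47 → inactive
o2: d²=338 > ρ²=47 → inactive
o3: d²=17 ≤ ρ²=47; F_rep = 10·(-1,-4)/17² = (-0.0346,-0.1384)
F = F_att + ΣF_rep = (6.2154,-1.3884)
Δp = p'−p = (0.3108,-0.0694); α = Δx/Fx = (1437/4624) / (7185/1156) = 1/20
check: Δy/Fy = (-321/4624) / (-1605/1156) = 1/20 ✓

α = 1/20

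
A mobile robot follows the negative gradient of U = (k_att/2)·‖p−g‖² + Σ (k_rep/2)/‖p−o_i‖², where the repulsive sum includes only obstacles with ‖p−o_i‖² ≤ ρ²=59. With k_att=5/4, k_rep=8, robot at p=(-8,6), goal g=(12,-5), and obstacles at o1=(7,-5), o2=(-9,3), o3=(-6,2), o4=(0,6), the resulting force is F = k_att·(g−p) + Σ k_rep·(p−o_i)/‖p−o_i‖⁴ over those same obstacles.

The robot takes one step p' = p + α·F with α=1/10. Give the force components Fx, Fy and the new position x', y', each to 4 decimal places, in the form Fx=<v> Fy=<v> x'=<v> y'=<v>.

F_att = 5/4·(g−p) = 5/4·(20,-11) = (25.0000,-13.7500)
o1: d²=346 > ρ²=59 → inactive
o2: d²=10 ≤ ρ²=59; F_rep = 8·(1,3)/10² = (0.0800,0.2400)
o3: d²=20 ≤ ρ²=59; F_rep = 8·(-2,4)/20² = (-0.0400,0.0800)
o4: d²=64 > ρ²=59 → inactive
F = F_att + ΣF_rep = (25.0400,-13.4300)
p' = p + 1/10·F = (-5.4960,4.6570)

Fx=25.0400 Fy=-13.4300 x'=-5.4960 y'=4.6570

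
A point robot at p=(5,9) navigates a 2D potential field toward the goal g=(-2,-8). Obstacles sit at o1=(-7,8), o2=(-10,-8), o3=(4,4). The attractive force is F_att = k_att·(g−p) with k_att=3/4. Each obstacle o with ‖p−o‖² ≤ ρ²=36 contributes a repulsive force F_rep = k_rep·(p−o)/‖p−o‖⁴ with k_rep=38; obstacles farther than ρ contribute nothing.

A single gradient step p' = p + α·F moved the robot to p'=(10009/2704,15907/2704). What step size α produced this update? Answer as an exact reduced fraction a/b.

F_att = 3/4·(g−p) = 3/4·(-7,-17) = (-5.2500,-12.7500)
o1: d²=145 > ρ²=36 → inactive
o2: d²=514 > ρ²=36 → inactive
o3: d²=26 ≤ ρ²=36; F_rep = 38·(1,5)/26² = (0.0562,0.2811)
F = F_att + ΣF_rep = (-5.1938,-12.4689)
Δp = p'−p = (-1.2984,-3.1172); α = Δx/Fx = (-3511/2704) / (-3511/676) = 1/4
check: Δy/Fy = (-8429/2704) / (-8429/676) = 1/4 ✓

α = 1/4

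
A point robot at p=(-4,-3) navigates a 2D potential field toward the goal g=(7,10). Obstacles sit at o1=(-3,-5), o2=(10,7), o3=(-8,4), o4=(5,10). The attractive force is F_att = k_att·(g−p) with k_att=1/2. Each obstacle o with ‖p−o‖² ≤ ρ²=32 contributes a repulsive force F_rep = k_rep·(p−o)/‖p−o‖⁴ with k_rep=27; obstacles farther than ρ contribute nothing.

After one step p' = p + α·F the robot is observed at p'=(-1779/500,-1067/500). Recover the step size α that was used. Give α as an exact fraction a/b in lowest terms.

α = 1/10

F_att = 1/2·(g−p) = 1/2·(11,13) = (5.5000,6.5000)
o1: d²=5 ≤ ρ²=32; F_rep = 27·(-1,2)/5² = (-1.0800,2.1600)
o2: d²=296 > ρ²=32 → inactive
o3: d²=65 > ρ²=32 → inactive
o4: d²=250 > ρ²=32 → inactive
F = F_att + ΣF_rep = (4.4200,8.6600)
Δp = p'−p = (0.4420,0.8660); α = Δx/Fx = (221/500) / (221/50) = 1/10
check: Δy/Fy = (433/500) / (433/50) = 1/10 ✓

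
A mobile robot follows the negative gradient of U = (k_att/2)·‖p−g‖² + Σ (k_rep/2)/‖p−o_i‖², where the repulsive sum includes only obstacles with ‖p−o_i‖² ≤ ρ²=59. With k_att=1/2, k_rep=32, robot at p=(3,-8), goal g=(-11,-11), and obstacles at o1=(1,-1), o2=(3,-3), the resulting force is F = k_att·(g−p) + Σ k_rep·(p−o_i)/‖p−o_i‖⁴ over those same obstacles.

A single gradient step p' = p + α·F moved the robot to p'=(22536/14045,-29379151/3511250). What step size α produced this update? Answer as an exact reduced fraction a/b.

α = 1/5

F_att = 1/2·(g−p) = 1/2·(-14,-3) = (-7.0000,-1.5000)
o1: d²=53 ≤ ρ²=59; F_rep = 32·(2,-7)/53² = (0.0228,-0.0797)
o2: d²=25 ≤ ρ²=59; F_rep = 32·(0,-5)/25² = (0.0000,-0.2560)
F = F_att + ΣF_rep = (-6.9772,-1.8357)
Δp = p'−p = (-1.3954,-0.3671); α = Δx/Fx = (-19599/14045) / (-19599/2809) = 1/5
check: Δy/Fy = (-1289151/3511250) / (-1289151/702250) = 1/5 ✓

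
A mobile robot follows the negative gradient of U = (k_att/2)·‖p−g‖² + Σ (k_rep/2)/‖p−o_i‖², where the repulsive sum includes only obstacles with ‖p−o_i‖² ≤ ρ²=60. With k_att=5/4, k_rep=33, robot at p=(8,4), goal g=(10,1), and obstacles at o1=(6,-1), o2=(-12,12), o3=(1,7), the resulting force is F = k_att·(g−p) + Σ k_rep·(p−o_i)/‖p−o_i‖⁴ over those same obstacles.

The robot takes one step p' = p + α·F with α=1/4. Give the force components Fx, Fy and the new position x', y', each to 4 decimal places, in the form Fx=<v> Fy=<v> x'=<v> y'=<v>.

Fx=2.6471 Fy=-3.5832 x'=8.6618 y'=3.1042

F_att = 5/4·(g−p) = 5/4·(2,-3) = (2.5000,-3.7500)
o1: d²=29 ≤ ρ²=60; F_rep = 33·(2,5)/29² = (0.0785,0.1962)
o2: d²=464 > ρ²=60 → inactive
o3: d²=58 ≤ ρ²=60; F_rep = 33·(7,-3)/58² = (0.0687,-0.0294)
F = F_att + ΣF_rep = (2.6471,-3.5832)
p' = p + 1/4·F = (8.6618,3.1042)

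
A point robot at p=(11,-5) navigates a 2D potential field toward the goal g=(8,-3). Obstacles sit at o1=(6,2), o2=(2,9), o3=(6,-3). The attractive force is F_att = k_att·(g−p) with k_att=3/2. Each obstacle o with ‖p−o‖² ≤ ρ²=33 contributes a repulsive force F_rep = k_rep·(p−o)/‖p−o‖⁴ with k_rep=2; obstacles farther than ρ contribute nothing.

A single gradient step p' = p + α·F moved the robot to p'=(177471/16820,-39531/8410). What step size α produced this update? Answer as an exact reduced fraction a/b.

F_att = 3/2·(g−p) = 3/2·(-3,2) = (-4.5000,3.0000)
o1: d²=74 > ρ²=33 → inactive
o2: d²=277 > ρ²=33 → inactive
o3: d²=29 ≤ ρ²=33; F_rep = 2·(5,-2)/29² = (0.0119,-0.0048)
F = F_att + ΣF_rep = (-4.4881,2.9952)
Δp = p'−p = (-0.4488,0.2995); α = Δx/Fx = (-7549/16820) / (-7549/1682) = 1/10
check: Δy/Fy = (2519/8410) / (2519/841) = 1/10 ✓

α = 1/10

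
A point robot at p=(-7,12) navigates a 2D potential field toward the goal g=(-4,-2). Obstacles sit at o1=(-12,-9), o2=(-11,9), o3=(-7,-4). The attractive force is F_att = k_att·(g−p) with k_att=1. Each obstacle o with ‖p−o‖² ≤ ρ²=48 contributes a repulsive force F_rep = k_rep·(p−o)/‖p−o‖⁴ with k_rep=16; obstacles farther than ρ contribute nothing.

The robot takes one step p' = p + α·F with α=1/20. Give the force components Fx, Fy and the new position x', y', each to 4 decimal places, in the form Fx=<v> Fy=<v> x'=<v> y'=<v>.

Fx=3.1024 Fy=-13.9232 x'=-6.8449 y'=11.3038

F_att = 1·(g−p) = 1·(3,-14) = (3.0000,-14.0000)
o1: d²=466 > ρ²=48 → inactive
o2: d²=25 ≤ ρ²=48; F_rep = 16·(4,3)/25² = (0.1024,0.0768)
o3: d²=256 > ρ²=48 → inactive
F = F_att + ΣF_rep = (3.1024,-13.9232)
p' = p + 1/20·F = (-6.8449,11.3038)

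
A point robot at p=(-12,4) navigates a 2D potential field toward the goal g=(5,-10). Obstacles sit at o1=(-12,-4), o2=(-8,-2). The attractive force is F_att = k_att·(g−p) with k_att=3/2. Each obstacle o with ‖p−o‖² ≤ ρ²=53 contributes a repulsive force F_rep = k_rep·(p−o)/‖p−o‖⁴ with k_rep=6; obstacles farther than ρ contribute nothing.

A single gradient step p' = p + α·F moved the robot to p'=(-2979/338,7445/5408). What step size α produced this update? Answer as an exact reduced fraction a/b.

F_att = 3/2·(g−p) = 3/2·(17,-14) = (25.5000,-21.0000)
o1: d²=64 > ρ²=53 → inactive
o2: d²=52 ≤ ρ²=53; F_rep = 6·(-4,6)/52² = (-0.0089,0.0133)
F = F_att + ΣF_rep = (25.4911,-20.9867)
Δp = p'−p = (3.1864,-2.6233); α = Δx/Fx = (1077/338) / (4308/169) = 1/8
check: Δy/Fy = (-14187/5408) / (-14187/676) = 1/8 ✓

α = 1/8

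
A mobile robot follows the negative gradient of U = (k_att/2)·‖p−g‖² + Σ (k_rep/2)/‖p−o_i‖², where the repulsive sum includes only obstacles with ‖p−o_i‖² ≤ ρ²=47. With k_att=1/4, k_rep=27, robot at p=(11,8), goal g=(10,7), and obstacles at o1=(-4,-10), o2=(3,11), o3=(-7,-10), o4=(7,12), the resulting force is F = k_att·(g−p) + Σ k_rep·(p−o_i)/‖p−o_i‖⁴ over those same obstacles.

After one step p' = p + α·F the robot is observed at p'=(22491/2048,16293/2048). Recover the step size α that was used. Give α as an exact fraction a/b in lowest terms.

F_att = 1/4·(g−p) = 1/4·(-1,-1) = (-0.2500,-0.2500)
o1: d²=549 > ρ²=47 → inactive
o2: d²=73 > ρ²=47 → inactive
o3: d²=648 > ρ²=47 → inactive
o4: d²=32 ≤ ρ²=47; F_rep = 27·(4,-4)/32² = (0.1055,-0.1055)
F = F_att + ΣF_rep = (-0.1445,-0.3555)
Δp = p'−p = (-0.0181,-0.0444); α = Δx/Fx = (-37/2048) / (-37/256) = 1/8
check: Δy/Fy = (-91/2048) / (-91/256) = 1/8 ✓

α = 1/8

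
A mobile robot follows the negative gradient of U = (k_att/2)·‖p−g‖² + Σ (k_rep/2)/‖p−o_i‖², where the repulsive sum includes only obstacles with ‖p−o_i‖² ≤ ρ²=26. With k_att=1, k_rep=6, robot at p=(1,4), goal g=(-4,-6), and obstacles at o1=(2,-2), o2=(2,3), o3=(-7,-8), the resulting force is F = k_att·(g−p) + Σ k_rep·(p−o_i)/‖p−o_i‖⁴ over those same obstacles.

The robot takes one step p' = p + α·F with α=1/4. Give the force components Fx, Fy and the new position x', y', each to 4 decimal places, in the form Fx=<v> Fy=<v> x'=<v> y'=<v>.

Fx=-6.5000 Fy=-8.5000 x'=-0.6250 y'=1.8750

F_att = 1·(g−p) = 1·(-5,-10) = (-5.0000,-10.0000)
o1: d²=37 > ρ²=26 → inactive
o2: d²=2 ≤ ρ²=26; F_rep = 6·(-1,1)/2² = (-1.5000,1.5000)
o3: d²=208 > ρ²=26 → inactive
F = F_att + ΣF_rep = (-6.5000,-8.5000)
p' = p + 1/4·F = (-0.6250,1.8750)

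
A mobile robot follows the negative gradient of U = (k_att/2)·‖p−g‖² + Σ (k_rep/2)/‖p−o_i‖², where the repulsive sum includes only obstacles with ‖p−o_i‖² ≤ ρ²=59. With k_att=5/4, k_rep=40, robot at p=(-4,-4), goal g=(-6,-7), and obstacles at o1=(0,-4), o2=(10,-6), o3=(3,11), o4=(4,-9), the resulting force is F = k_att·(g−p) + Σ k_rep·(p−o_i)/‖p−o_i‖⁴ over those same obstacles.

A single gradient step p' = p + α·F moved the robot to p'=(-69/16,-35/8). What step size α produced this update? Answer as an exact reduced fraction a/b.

F_att = 5/4·(g−p) = 5/4·(-2,-3) = (-2.5000,-3.7500)
o1: d²=16 ≤ ρ²=59; F_rep = 40·(-4,0)/16² = (-0.6250,0.0000)
o2: d²=200 > ρ²=59 → inactive
o3: d²=274 > ρ²=59 → inactive
o4: d²=89 > ρ²=59 → inactive
F = F_att + ΣF_rep = (-3.1250,-3.7500)
Δp = p'−p = (-0.3125,-0.3750); α = Δx/Fx = (-5/16) / (-25/8) = 1/10
check: Δy/Fy = (-3/8) / (-15/4) = 1/10 ✓

α = 1/10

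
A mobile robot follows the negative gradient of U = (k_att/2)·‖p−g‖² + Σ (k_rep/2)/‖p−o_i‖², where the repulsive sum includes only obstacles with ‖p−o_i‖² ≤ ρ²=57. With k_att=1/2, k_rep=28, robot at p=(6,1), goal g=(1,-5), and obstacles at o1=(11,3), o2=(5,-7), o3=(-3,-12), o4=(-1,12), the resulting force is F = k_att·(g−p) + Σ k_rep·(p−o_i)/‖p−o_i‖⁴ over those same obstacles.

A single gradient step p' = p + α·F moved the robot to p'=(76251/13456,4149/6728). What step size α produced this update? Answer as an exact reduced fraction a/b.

F_att = 1/2·(g−p) = 1/2·(-5,-6) = (-2.5000,-3.0000)
o1: d²=29 ≤ ρ²=57; F_rep = 28·(-5,-2)/29² = (-0.1665,-0.0666)
o2: d²=65 > ρ²=57 → inactive
o3: d²=250 > ρ²=57 → inactive
o4: d²=170 > ρ²=57 → inactive
F = F_att + ΣF_rep = (-2.6665,-3.0666)
Δp = p'−p = (-0.3333,-0.3833); α = Δx/Fx = (-4485/13456) / (-4485/1682) = 1/8
check: Δy/Fy = (-2579/6728) / (-2579/841) = 1/8 ✓

α = 1/8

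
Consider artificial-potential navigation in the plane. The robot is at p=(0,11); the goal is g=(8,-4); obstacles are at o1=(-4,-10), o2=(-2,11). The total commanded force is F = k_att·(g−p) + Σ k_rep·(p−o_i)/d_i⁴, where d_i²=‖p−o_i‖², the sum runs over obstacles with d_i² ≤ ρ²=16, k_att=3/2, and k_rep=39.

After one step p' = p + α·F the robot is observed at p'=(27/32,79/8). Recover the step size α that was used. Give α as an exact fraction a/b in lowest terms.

α = 1/20

F_att = 3/2·(g−p) = 3/2·(8,-15) = (12.0000,-22.5000)
o1: d²=457 > ρ²=16 → inactive
o2: d²=4 ≤ ρ²=16; F_rep = 39·(2,0)/4² = (4.8750,0.0000)
F = F_att + ΣF_rep = (16.8750,-22.5000)
Δp = p'−p = (0.8438,-1.1250); α = Δx/Fx = (27/32) / (135/8) = 1/20
check: Δy/Fy = (-9/8) / (-45/2) = 1/20 ✓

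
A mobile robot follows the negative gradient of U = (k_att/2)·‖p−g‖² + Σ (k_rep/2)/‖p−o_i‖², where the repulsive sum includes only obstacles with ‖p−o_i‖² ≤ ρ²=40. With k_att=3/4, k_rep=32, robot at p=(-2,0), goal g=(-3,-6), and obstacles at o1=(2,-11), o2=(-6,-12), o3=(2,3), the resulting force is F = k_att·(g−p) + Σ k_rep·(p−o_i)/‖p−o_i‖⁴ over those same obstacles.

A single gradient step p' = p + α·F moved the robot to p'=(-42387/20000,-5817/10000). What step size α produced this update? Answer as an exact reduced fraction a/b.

F_att = 3/4·(g−p) = 3/4·(-1,-6) = (-0.7500,-4.5000)
o1: d²=137 > ρ²=40 → inactive
o2: d²=160 > ρ²=40 → inactive
o3: d²=25 ≤ ρ²=40; F_rep = 32·(-4,-3)/25² = (-0.2048,-0.1536)
F = F_att + ΣF_rep = (-0.9548,-4.6536)
Δp = p'−p = (-0.1193,-0.5817); α = Δx/Fx = (-2387/20000) / (-2387/2500) = 1/8
check: Δy/Fy = (-5817/10000) / (-5817/1250) = 1/8 ✓

α = 1/8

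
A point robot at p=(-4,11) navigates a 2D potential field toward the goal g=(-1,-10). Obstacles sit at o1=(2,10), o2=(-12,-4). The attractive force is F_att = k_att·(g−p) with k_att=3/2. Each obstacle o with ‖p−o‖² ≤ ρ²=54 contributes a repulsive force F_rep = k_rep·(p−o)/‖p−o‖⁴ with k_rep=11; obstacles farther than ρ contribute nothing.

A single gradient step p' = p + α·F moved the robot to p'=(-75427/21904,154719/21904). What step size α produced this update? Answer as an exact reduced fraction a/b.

α = 1/8

F_att = 3/2·(g−p) = 3/2·(3,-21) = (4.5000,-31.5000)
o1: d²=37 ≤ ρ²=54; F_rep = 11·(-6,1)/37² = (-0.0482,0.0080)
o2: d²=289 > ρ²=54 → inactive
F = F_att + ΣF_rep = (4.4518,-31.4920)
Δp = p'−p = (0.5565,-3.9365); α = Δx/Fx = (12189/21904) / (12189/2738) = 1/8
check: Δy/Fy = (-86225/21904) / (-86225/2738) = 1/8 ✓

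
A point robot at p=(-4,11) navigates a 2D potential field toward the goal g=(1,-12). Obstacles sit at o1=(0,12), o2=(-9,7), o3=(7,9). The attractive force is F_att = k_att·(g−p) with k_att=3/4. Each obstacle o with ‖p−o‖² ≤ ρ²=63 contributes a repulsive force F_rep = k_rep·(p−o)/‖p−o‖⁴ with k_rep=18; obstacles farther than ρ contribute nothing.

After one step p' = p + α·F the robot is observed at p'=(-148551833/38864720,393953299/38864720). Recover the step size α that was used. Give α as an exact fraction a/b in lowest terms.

α = 1/20

F_att = 3/4·(g−p) = 3/4·(5,-23) = (3.7500,-17.2500)
o1: d²=17 ≤ ρ²=63; F_rep = 18·(-4,-1)/17² = (-0.2491,-0.0623)
o2: d²=41 ≤ ρ²=63; F_rep = 18·(5,4)/41² = (0.0535,0.0428)
o3: d²=125 > ρ²=63 → inactive
F = F_att + ΣF_rep = (3.5544,-17.2695)
Δp = p'−p = (0.1777,-0.8635); α = Δx/Fx = (6907047/38864720) / (6907047/1943236) = 1/20
check: Δy/Fy = (-33558621/38864720) / (-33558621/1943236) = 1/20 ✓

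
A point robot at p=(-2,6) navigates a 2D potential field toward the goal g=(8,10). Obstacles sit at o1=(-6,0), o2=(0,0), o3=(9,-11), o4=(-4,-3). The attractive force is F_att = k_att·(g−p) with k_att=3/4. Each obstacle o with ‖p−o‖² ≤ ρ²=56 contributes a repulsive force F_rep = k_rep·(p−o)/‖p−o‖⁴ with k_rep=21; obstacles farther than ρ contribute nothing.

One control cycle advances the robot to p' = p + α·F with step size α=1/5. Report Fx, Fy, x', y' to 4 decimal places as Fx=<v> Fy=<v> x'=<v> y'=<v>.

F_att = 3/4·(g−p) = 3/4·(10,4) = (7.5000,3.0000)
o1: d²=52 ≤ ρ²=56; F_rep = 21·(4,6)/52² = (0.0311,0.0466)
o2: d²=40 ≤ ρ²=56; F_rep = 21·(-2,6)/40² = (-0.0262,0.0788)
o3: d²=410 > ρ²=56 → inactive
o4: d²=85 > ρ²=56 → inactive
F = F_att + ΣF_rep = (7.5048,3.1253)
p' = p + 1/5·F = (-0.4990,6.6251)

Fx=7.5048 Fy=3.1253 x'=-0.4990 y'=6.6251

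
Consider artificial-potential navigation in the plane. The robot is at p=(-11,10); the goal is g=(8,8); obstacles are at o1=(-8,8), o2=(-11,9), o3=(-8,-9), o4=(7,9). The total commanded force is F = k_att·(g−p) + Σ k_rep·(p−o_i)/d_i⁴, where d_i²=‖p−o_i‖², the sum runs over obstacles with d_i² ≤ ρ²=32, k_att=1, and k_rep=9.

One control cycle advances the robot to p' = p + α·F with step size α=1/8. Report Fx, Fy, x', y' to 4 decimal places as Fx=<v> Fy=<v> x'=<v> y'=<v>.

Fx=18.8402 Fy=7.1065 x'=-8.6450 y'=10.8883

F_att = 1·(g−p) = 1·(19,-2) = (19.0000,-2.0000)
o1: d²=13 ≤ ρ²=32; F_rep = 9·(-3,2)/13² = (-0.1598,0.1065)
o2: d²=1 ≤ ρ²=32; F_rep = 9·(0,1)/1² = (0.0000,9.0000)
o3: d²=370 > ρ²=32 → inactive
o4: d²=325 > ρ²=32 → inactive
F = F_att + ΣF_rep = (18.8402,7.1065)
p' = p + 1/8·F = (-8.6450,10.8883)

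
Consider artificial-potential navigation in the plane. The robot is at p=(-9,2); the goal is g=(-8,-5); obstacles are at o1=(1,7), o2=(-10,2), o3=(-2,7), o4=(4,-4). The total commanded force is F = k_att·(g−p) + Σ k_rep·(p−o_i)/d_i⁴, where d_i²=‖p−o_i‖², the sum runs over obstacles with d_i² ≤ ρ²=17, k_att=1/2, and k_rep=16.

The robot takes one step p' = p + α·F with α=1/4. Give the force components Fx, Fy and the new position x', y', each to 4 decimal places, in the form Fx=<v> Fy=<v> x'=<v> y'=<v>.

F_att = 1/2·(g−p) = 1/2·(1,-7) = (0.5000,-3.5000)
o1: d²=125 > ρ²=17 → inactive
o2: d²=1 ≤ ρ²=17; F_rep = 16·(1,0)/1² = (16.0000,0.0000)
o3: d²=74 > ρ²=17 → inactive
o4: d²=205 > ρ²=17 → inactive
F = F_att + ΣF_rep = (16.5000,-3.5000)
p' = p + 1/4·F = (-4.8750,1.1250)

Fx=16.5000 Fy=-3.5000 x'=-4.8750 y'=1.1250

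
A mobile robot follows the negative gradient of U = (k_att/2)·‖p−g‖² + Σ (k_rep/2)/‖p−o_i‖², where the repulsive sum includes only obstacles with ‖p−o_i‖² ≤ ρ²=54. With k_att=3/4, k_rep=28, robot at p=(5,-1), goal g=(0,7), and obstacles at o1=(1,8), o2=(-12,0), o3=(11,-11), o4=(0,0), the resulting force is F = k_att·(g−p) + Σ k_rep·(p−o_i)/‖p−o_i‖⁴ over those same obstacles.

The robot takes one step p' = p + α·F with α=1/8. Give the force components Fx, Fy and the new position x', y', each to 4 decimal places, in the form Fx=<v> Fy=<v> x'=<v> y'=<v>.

Fx=-3.5429 Fy=5.9586 x'=4.5571 y'=-0.2552

F_att = 3/4·(g−p) = 3/4·(-5,8) = (-3.7500,6.0000)
o1: d²=97 > ρ²=54 → inactive
o2: d²=290 > ρ²=54 → inactive
o3: d²=136 > ρ²=54 → inactive
o4: d²=26 ≤ ρ²=54; F_rep = 28·(5,-1)/26² = (0.2071,-0.0414)
F = F_att + ΣF_rep = (-3.5429,5.9586)
p' = p + 1/8·F = (4.5571,-0.2552)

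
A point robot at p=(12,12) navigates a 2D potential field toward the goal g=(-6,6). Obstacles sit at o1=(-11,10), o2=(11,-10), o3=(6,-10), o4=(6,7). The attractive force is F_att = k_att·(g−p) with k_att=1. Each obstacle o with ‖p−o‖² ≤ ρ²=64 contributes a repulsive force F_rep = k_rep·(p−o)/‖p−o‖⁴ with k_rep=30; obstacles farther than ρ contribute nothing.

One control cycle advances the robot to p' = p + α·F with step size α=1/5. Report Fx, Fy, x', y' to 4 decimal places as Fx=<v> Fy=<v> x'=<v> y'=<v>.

F_att = 1·(g−p) = 1·(-18,-6) = (-18.0000,-6.0000)
o1: d²=533 > ρ²=64 → inactive
o2: d²=485 > ρ²=64 → inactive
o3: d²=520 > ρ²=64 → inactive
o4: d²=61 ≤ ρ²=64; F_rep = 30·(6,5)/61² = (0.0484,0.0403)
F = F_att + ΣF_rep = (-17.9516,-5.9597)
p' = p + 1/5·F = (8.4097,10.8081)

Fx=-17.9516 Fy=-5.9597 x'=8.4097 y'=10.8081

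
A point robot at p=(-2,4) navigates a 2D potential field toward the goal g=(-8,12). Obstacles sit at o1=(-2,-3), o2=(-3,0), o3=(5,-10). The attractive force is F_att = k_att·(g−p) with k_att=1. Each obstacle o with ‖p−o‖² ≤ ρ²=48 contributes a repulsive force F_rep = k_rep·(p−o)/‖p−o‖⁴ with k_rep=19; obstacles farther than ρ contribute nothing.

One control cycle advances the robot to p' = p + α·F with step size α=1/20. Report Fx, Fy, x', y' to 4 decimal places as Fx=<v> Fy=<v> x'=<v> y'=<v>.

Fx=-5.9343 Fy=8.2630 x'=-2.2967 y'=4.4131

F_att = 1·(g−p) = 1·(-6,8) = (-6.0000,8.0000)
o1: d²=49 > ρ²=48 → inactive
o2: d²=17 ≤ ρ²=48; F_rep = 19·(1,4)/17² = (0.0657,0.2630)
o3: d²=245 > ρ²=48 → inactive
F = F_att + ΣF_rep = (-5.9343,8.2630)
p' = p + 1/20·F = (-2.2967,4.4131)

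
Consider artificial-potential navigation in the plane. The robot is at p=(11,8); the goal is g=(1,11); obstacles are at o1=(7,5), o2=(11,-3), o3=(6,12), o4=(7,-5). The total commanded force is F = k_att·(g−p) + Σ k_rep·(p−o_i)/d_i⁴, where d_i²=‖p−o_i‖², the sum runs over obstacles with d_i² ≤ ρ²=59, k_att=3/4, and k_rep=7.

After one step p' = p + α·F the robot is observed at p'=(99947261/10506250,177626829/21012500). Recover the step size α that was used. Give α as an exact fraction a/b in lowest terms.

F_att = 3/4·(g−p) = 3/4·(-10,3) = (-7.5000,2.2500)
o1: d²=25 ≤ ρ²=59; F_rep = 7·(4,3)/25² = (0.0448,0.0336)
o2: d²=121 > ρ²=59 → inactive
o3: d²=41 ≤ ρ²=59; F_rep = 7·(5,-4)/41² = (0.0208,-0.0167)
o4: d²=185 > ρ²=59 → inactive
F = F_att + ΣF_rep = (-7.4344,2.2669)
Δp = p'−p = (-1.4869,0.4534); α = Δx/Fx = (-15621489/10506250) / (-15621489/2101250) = 1/5
check: Δy/Fy = (9526829/21012500) / (9526829/4202500) = 1/5 ✓

α = 1/5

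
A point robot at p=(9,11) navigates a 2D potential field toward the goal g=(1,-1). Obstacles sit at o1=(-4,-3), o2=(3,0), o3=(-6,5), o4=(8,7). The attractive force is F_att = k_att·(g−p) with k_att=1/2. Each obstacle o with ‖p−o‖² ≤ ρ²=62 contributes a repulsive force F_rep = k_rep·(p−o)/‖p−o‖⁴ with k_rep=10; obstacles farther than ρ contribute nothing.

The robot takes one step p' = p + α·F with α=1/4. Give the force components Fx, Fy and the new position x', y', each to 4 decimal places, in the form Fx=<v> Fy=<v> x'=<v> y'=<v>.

Fx=-3.9654 Fy=-5.8616 x'=8.0087 y'=9.5346

F_att = 1/2·(g−p) = 1/2·(-8,-12) = (-4.0000,-6.0000)
o1: d²=365 > ρ²=62 → inactive
o2: d²=157 > ρ²=62 → inactive
o3: d²=261 > ρ²=62 → inactive
o4: d²=17 ≤ ρ²=62; F_rep = 10·(1,4)/17² = (0.0346,0.1384)
F = F_att + ΣF_rep = (-3.9654,-5.8616)
p' = p + 1/4·F = (8.0087,9.5346)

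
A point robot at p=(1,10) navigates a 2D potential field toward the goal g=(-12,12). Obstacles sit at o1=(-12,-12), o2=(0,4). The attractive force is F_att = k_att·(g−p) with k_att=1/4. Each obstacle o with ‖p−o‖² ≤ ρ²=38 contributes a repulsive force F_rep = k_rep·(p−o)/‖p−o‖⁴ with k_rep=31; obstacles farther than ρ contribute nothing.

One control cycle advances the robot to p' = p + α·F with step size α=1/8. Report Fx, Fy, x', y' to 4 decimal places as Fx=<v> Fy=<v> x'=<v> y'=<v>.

Fx=-3.2274 Fy=0.6359 x'=0.5966 y'=10.0795

F_att = 1/4·(g−p) = 1/4·(-13,2) = (-3.2500,0.5000)
o1: d²=653 > ρ²=38 → inactive
o2: d²=37 ≤ ρ²=38; F_rep = 31·(1,6)/37² = (0.0226,0.1359)
F = F_att + ΣF_rep = (-3.2274,0.6359)
p' = p + 1/8·F = (0.5966,10.0795)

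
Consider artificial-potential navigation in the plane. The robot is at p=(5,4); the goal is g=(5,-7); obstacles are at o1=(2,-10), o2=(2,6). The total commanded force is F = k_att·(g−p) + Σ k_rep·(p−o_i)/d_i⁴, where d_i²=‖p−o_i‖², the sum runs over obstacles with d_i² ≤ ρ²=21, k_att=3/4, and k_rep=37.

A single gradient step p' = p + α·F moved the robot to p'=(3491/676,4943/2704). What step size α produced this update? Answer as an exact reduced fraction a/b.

α = 1/4

F_att = 3/4·(g−p) = 3/4·(0,-11) = (0.0000,-8.2500)
o1: d²=205 > ρ²=21 → inactive
o2: d²=13 ≤ ρ²=21; F_rep = 37·(3,-2)/13² = (0.6568,-0.4379)
F = F_att + ΣF_rep = (0.6568,-8.6879)
Δp = p'−p = (0.1642,-2.1720); α = Δx/Fx = (111/676) / (111/169) = 1/4
check: Δy/Fy = (-5873/2704) / (-5873/676) = 1/4 ✓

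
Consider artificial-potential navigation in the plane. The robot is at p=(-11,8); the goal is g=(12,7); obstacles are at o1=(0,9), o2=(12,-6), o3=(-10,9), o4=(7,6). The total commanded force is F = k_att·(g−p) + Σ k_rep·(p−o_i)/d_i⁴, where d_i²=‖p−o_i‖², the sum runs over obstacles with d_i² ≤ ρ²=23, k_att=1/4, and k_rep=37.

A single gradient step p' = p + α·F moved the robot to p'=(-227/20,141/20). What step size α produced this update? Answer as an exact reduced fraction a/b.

α = 1/10

F_att = 1/4·(g−p) = 1/4·(23,-1) = (5.7500,-0.2500)
o1: d²=122 > ρ²=23 → inactive
o2: d²=725 > ρ²=23 → inactive
o3: d²=2 ≤ ρ²=23; F_rep = 37·(-1,-1)/2² = (-9.2500,-9.2500)
o4: d²=328 > ρ²=23 → inactive
F = F_att + ΣF_rep = (-3.5000,-9.5000)
Δp = p'−p = (-0.3500,-0.9500); α = Δx/Fx = (-7/20) / (-7/2) = 1/10
check: Δy/Fy = (-19/20) / (-19/2) = 1/10 ✓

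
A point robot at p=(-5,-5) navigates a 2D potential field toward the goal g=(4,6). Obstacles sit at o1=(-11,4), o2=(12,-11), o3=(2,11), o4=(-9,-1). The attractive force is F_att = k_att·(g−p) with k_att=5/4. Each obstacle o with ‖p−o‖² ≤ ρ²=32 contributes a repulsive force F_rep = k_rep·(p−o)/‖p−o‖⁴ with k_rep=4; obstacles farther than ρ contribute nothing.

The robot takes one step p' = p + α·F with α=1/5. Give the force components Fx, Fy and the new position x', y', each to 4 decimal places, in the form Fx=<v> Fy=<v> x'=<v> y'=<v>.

Fx=11.2656 Fy=13.7344 x'=-2.7469 y'=-2.2531

F_att = 5/4·(g−p) = 5/4·(9,11) = (11.2500,13.7500)
o1: d²=117 > ρ²=32 → inactive
o2: d²=325 > ρ²=32 → inactive
o3: d²=305 > ρ²=32 → inactive
o4: d²=32 ≤ ρ²=32; F_rep = 4·(4,-4)/32² = (0.0156,-0.0156)
F = F_att + ΣF_rep = (11.2656,13.7344)
p' = p + 1/5·F = (-2.7469,-2.2531)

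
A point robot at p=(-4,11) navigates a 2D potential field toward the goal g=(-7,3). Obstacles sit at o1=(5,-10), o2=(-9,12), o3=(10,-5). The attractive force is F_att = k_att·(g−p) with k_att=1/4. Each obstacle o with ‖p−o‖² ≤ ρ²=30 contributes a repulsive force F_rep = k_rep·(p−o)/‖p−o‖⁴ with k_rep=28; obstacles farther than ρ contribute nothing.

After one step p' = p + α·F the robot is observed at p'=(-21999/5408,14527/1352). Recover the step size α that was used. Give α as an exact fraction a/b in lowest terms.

F_att = 1/4·(g−p) = 1/4·(-3,-8) = (-0.7500,-2.0000)
o1: d²=522 > ρ²=30 → inactive
o2: d²=26 ≤ ρ²=30; F_rep = 28·(5,-1)/26² = (0.2071,-0.0414)
o3: d²=452 > ρ²=30 → inactive
F = F_att + ΣF_rep = (-0.5429,-2.0414)
Δp = p'−p = (-0.0679,-0.2552); α = Δx/Fx = (-367/5408) / (-367/676) = 1/8
check: Δy/Fy = (-345/1352) / (-345/169) = 1/8 ✓

α = 1/8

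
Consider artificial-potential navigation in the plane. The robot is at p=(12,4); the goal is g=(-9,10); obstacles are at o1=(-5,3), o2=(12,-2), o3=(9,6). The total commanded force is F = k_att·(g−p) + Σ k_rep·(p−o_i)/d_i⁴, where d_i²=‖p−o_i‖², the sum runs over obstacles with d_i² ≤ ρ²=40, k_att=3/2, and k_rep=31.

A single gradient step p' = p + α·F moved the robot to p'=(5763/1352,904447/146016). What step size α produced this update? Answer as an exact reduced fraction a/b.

F_att = 3/2·(g−p) = 3/2·(-21,6) = (-31.5000,9.0000)
o1: d²=290 > ρ²=40 → inactive
o2: d²=36 ≤ ρ²=40; F_rep = 31·(0,6)/36² = (0.0000,0.1435)
o3: d²=13 ≤ ρ²=40; F_rep = 31·(3,-2)/13² = (0.5503,-0.3669)
F = F_att + ΣF_rep = (-30.9497,8.7767)
Δp = p'−p = (-7.7374,2.1942); α = Δx/Fx = (-10461/1352) / (-10461/338) = 1/4
check: Δy/Fy = (320383/146016) / (320383/36504) = 1/4 ✓

α = 1/4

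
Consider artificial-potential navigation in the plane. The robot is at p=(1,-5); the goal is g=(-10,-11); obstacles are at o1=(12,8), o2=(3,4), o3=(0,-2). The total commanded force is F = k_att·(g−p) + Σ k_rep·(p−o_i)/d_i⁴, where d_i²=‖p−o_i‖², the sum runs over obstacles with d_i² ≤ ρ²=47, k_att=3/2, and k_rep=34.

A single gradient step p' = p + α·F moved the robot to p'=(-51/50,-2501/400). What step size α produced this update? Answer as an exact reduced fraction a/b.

F_att = 3/2·(g−p) = 3/2·(-11,-6) = (-16.5000,-9.0000)
o1: d²=290 > ρ²=47 → inactive
o2: d²=85 > ρ²=47 → inactive
o3: d²=10 ≤ ρ²=47; F_rep = 34·(1,-3)/10² = (0.3400,-1.0200)
F = F_att + ΣF_rep = (-16.1600,-10.0200)
Δp = p'−p = (-2.0200,-1.2525); α = Δx/Fx = (-101/50) / (-404/25) = 1/8
check: Δy/Fy = (-501/400) / (-501/50) = 1/8 ✓

α = 1/8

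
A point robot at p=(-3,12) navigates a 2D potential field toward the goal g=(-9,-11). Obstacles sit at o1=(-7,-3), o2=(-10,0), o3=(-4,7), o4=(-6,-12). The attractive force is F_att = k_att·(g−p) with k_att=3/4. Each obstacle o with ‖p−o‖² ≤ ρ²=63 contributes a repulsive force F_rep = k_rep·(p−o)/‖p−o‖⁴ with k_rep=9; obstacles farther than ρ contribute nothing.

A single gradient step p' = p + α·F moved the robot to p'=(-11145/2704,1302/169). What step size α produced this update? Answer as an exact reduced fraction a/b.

α = 1/4

F_att = 3/4·(g−p) = 3/4·(-6,-23) = (-4.5000,-17.2500)
o1: d²=241 > ρ²=63 → inactive
o2: d²=193 > ρ²=63 → inactive
o3: d²=26 ≤ ρ²=63; F_rep = 9·(1,5)/26² = (0.0133,0.0666)
o4: d²=585 > ρ²=63 → inactive
F = F_att + ΣF_rep = (-4.4867,-17.1834)
Δp = p'−p = (-1.1217,-4.2959); α = Δx/Fx = (-3033/2704) / (-3033/676) = 1/4
check: Δy/Fy = (-726/169) / (-2904/169) = 1/4 ✓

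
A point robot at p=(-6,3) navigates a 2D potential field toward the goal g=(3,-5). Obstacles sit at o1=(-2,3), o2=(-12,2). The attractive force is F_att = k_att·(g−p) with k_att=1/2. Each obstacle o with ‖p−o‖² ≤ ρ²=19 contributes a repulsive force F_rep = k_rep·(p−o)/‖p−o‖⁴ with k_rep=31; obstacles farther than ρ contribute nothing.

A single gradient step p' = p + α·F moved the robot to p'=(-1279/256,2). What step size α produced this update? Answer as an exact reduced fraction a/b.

α = 1/4

F_att = 1/2·(g−p) = 1/2·(9,-8) = (4.5000,-4.0000)
o1: d²=16 ≤ ρ²=19; F_rep = 31·(-4,0)/16² = (-0.4844,0.0000)
o2: d²=37 > ρ²=19 → inactive
F = F_att + ΣF_rep = (4.0156,-4.0000)
Δp = p'−p = (1.0039,-1.0000); α = Δx/Fx = (257/256) / (257/64) = 1/4
check: Δy/Fy = (-1) / (-4) = 1/4 ✓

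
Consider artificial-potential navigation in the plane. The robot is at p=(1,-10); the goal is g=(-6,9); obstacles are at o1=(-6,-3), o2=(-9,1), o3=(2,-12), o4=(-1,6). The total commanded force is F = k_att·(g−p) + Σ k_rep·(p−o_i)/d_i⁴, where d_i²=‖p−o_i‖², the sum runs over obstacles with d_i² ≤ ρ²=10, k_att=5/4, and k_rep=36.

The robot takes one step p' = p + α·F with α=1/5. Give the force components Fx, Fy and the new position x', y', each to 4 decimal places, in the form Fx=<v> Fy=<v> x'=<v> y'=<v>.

F_att = 5/4·(g−p) = 5/4·(-7,19) = (-8.7500,23.7500)
o1: d²=98 > ρ²=10 → inactive
o2: d²=221 > ρ²=10 → inactive
o3: d²=5 ≤ ρ²=10; F_rep = 36·(-1,2)/5² = (-1.4400,2.8800)
o4: d²=260 > ρ²=10 → inactive
F = F_att + ΣF_rep = (-10.1900,26.6300)
p' = p + 1/5·F = (-1.0380,-4.6740)

Fx=-10.1900 Fy=26.6300 x'=-1.0380 y'=-4.6740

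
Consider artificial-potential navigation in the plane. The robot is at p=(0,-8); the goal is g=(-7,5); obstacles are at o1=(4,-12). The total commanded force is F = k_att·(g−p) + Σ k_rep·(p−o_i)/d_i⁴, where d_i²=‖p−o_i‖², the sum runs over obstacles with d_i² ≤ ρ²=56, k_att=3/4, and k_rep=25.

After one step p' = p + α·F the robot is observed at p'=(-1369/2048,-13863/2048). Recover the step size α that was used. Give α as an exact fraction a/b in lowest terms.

F_att = 3/4·(g−p) = 3/4·(-7,13) = (-5.2500,9.7500)
o1: d²=32 ≤ ρ²=56; F_rep = 25·(-4,4)/32² = (-0.0977,0.0977)
F = F_att + ΣF_rep = (-5.3477,9.8477)
Δp = p'−p = (-0.6685,1.2310); α = Δx/Fx = (-1369/2048) / (-1369/256) = 1/8
check: Δy/Fy = (2521/2048) / (2521/256) = 1/8 ✓

α = 1/8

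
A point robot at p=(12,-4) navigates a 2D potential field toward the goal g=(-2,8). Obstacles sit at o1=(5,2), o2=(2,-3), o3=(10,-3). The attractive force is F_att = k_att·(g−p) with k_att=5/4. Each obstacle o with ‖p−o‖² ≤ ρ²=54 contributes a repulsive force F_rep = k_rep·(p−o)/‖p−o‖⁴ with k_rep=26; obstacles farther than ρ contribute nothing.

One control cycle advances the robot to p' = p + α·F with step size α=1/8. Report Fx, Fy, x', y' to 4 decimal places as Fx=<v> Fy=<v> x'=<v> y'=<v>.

Fx=-15.4200 Fy=13.9600 x'=10.0725 y'=-2.2550

F_att = 5/4·(g−p) = 5/4·(-14,12) = (-17.5000,15.0000)
o1: d²=85 > ρ²=54 → inactive
o2: d²=101 > ρ²=54 → inactive
o3: d²=5 ≤ ρ²=54; F_rep = 26·(2,-1)/5² = (2.0800,-1.0400)
F = F_att + ΣF_rep = (-15.4200,13.9600)
p' = p + 1/8·F = (10.0725,-2.2550)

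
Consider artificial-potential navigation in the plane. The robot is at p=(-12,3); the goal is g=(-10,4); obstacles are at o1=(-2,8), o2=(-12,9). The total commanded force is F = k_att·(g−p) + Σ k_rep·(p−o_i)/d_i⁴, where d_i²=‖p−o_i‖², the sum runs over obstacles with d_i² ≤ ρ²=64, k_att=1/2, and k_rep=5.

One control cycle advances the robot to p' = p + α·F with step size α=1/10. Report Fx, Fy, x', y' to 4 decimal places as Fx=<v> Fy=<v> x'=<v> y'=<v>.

Fx=1.0000 Fy=0.4769 x'=-11.9000 y'=3.0477

F_att = 1/2·(g−p) = 1/2·(2,1) = (1.0000,0.5000)
o1: d²=125 > ρ²=64 → inactive
o2: d²=36 ≤ ρ²=64; F_rep = 5·(0,-6)/36² = (0.0000,-0.0231)
F = F_att + ΣF_rep = (1.0000,0.4769)
p' = p + 1/10·F = (-11.9000,3.0477)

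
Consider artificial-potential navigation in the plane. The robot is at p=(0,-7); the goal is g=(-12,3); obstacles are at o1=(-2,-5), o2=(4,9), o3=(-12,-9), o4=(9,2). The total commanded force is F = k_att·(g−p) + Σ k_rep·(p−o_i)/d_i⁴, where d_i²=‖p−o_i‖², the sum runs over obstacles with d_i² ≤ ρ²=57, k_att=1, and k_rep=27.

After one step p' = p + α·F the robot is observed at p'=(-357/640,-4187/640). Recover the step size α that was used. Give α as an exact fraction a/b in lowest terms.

F_att = 1·(g−p) = 1·(-12,10) = (-12.0000,10.0000)
o1: d²=8 ≤ ρ²=57; F_rep = 27·(2,-2)/8² = (0.8438,-0.8438)
o2: d²=272 > ρ²=57 → inactive
o3: d²=148 > ρ²=57 → inactive
o4: d²=162 > ρ²=57 → inactive
F = F_att + ΣF_rep = (-11.1562,9.1562)
Δp = p'−p = (-0.5578,0.4578); α = Δx/Fx = (-357/640) / (-357/32) = 1/20
check: Δy/Fy = (293/640) / (293/32) = 1/20 ✓

α = 1/20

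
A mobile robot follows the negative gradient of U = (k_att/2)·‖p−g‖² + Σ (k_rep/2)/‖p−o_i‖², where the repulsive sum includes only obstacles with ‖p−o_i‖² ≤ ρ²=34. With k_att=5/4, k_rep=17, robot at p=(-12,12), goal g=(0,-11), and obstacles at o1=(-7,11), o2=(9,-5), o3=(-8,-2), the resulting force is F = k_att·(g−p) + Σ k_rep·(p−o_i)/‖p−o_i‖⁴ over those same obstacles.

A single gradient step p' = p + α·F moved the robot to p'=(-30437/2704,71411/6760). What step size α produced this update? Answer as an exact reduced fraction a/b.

F_att = 5/4·(g−p) = 5/4·(12,-23) = (15.0000,-28.7500)
o1: d²=26 ≤ ρ²=34; F_rep = 17·(-5,1)/26² = (-0.1257,0.0251)
o2: d²=730 > ρ²=34 → inactive
o3: d²=212 > ρ²=34 → inactive
F = F_att + ΣF_rep = (14.8743,-28.7249)
Δp = p'−p = (0.7437,-1.4362); α = Δx/Fx = (2011/2704) / (10055/676) = 1/20
check: Δy/Fy = (-9709/6760) / (-9709/338) = 1/20 ✓

α = 1/20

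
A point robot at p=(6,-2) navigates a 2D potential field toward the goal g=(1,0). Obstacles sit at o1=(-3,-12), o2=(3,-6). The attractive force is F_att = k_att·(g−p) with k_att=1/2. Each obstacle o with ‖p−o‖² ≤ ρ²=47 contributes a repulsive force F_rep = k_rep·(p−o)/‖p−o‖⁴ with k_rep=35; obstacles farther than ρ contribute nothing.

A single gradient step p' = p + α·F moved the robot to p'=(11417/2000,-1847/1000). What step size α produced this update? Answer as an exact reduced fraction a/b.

F_att = 1/2·(g−p) = 1/2·(-5,2) = (-2.5000,1.0000)
o1: d²=181 > ρ²=47 → inactive
o2: d²=25 ≤ ρ²=47; F_rep = 35·(3,4)/25² = (0.1680,0.2240)
F = F_att + ΣF_rep = (-2.3320,1.2240)
Δp = p'−p = (-0.2915,0.1530); α = Δx/Fx = (-583/2000) / (-583/250) = 1/8
check: Δy/Fy = (153/1000) / (153/125) = 1/8 ✓

α = 1/8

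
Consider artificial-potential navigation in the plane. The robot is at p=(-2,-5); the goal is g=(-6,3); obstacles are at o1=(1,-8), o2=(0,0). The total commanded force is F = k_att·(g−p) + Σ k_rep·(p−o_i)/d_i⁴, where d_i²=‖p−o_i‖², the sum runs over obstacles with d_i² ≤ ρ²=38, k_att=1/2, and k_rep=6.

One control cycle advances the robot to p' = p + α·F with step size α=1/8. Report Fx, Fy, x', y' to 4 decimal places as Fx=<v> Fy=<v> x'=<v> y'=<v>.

Fx=-2.0698 Fy=4.0199 x'=-2.2587 y'=-4.4975

F_att = 1/2·(g−p) = 1/2·(-4,8) = (-2.0000,4.0000)
o1: d²=18 ≤ ρ²=38; F_rep = 6·(-3,3)/18² = (-0.0556,0.0556)
o2: d²=29 ≤ ρ²=38; F_rep = 6·(-2,-5)/29² = (-0.0143,-0.0357)
F = F_att + ΣF_rep = (-2.0698,4.0199)
p' = p + 1/8·F = (-2.2587,-4.4975)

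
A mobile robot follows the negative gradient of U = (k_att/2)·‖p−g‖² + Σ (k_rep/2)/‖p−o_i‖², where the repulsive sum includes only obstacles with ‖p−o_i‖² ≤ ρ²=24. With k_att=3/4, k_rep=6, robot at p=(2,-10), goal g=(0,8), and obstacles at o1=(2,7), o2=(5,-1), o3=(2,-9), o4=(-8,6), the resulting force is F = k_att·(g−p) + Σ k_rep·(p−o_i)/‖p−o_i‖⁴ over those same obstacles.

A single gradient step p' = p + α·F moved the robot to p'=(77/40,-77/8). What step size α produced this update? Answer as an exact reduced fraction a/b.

F_att = 3/4·(g−p) = 3/4·(-2,18) = (-1.5000,13.5000)
o1: d²=289 > ρ²=24 → inactive
o2: d²=90 > ρ²=24 → inactive
o3: d²=1 ≤ ρ²=24; F_rep = 6·(0,-1)/1² = (0.0000,-6.0000)
o4: d²=356 > ρ²=24 → inactive
F = F_att + ΣF_rep = (-1.5000,7.5000)
Δp = p'−p = (-0.0750,0.3750); α = Δx/Fx = (-3/40) / (-3/2) = 1/20
check: Δy/Fy = (3/8) / (15/2) = 1/20 ✓

α = 1/20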